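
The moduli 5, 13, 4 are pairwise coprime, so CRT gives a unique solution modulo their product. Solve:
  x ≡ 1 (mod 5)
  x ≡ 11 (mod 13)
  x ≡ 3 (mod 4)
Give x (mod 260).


Moduli 5, 13, 4 are pairwise coprime; by CRT there is a unique solution modulo M = 5 · 13 · 4 = 260.
Solve pairwise, accumulating the modulus:
  Start with x ≡ 1 (mod 5).
  Combine with x ≡ 11 (mod 13): since gcd(5, 13) = 1, we get a unique residue mod 65.
    Write x = 1 + 5·t and substitute into x ≡ 11 (mod 13): 5·t ≡ 11 − 1 = 10 (mod 13).
    The inverse of 5 mod 13 is 8 (since 5·8 = 40 = 3·13 + 1), so t ≡ 8·10 = 80 ≡ 2 (mod 13).
    Then x = 1 + 5·2 = 11, valid modulo lcm(5, 13) = 65: x ≡ 11 (mod 65).
  Combine with x ≡ 3 (mod 4): since gcd(65, 4) = 1, we get a unique residue mod 260.
    Write x = 11 + 65·t and substitute into x ≡ 3 (mod 4): 65·t ≡ 3 − 11 = -8 (mod 4).
    Reduce coefficients mod 4: 1·t ≡ 0 (mod 4).
    So t ≡ 0 (mod 4).
    Then x = 11 + 65·0 = 11, valid modulo lcm(65, 4) = 260: x ≡ 11 (mod 260).
Verify: 11 mod 5 = 1 ✓, 11 mod 13 = 11 ✓, 11 mod 4 = 3 ✓.

x ≡ 11 (mod 260).


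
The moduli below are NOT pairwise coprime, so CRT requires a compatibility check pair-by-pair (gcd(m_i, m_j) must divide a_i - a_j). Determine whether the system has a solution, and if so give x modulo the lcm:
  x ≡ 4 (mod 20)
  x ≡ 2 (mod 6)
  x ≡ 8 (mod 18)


Moduli 20, 6, 18 are not pairwise coprime, so CRT works modulo lcm(m_i) when all pairwise compatibility conditions hold.
Pairwise compatibility: gcd(m_i, m_j) must divide a_i - a_j for every pair.
Merge one congruence at a time:
  Start: x ≡ 4 (mod 20).
  Combine with x ≡ 2 (mod 6): gcd(20, 6) = 2; 2 - 4 = -2, which IS divisible by 2, so compatible.
    Write x = 4 + 20·t and substitute into x ≡ 2 (mod 6): 20·t ≡ 2 − 4 = -2 (mod 6).
    Divide the congruence (and modulus) by g = 2: 10·t ≡ -1 (mod 3).
    Reduce coefficients mod 3: 1·t ≡ 2 (mod 3).
    So t ≡ 2 (mod 3).
    Then x = 4 + 20·2 = 44, valid modulo lcm(20, 6) = 60: x ≡ 44 (mod 60).
  Combine with x ≡ 8 (mod 18): gcd(60, 18) = 6; 8 - 44 = -36, which IS divisible by 6, so compatible.
    Write x = 44 + 60·t and substitute into x ≡ 8 (mod 18): 60·t ≡ 8 − 44 = -36 (mod 18).
    Divide the congruence (and modulus) by g = 6: 10·t ≡ -6 (mod 3).
    Reduce coefficients mod 3: 1·t ≡ 0 (mod 3).
    So t ≡ 0 (mod 3).
    Then x = 44 + 60·0 = 44, valid modulo lcm(60, 18) = 180: x ≡ 44 (mod 180).
Verify: 44 mod 20 = 4, 44 mod 6 = 2, 44 mod 18 = 8.

x ≡ 44 (mod 180).


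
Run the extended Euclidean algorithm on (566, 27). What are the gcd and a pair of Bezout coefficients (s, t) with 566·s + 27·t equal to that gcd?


Euclidean algorithm on (566, 27) — divide until remainder is 0:
  566 = 20 · 27 + 26
  27 = 1 · 26 + 1
  26 = 26 · 1 + 0
gcd(566, 27) = 1.
Track Bezout coefficients alongside the remainders: start with r₀ = 566 = a·1 + b·0 (s = 1, t = 0) and r₁ = 27 = a·0 + b·1 (s = 0, t = 1); each new remainder r_{k+1} = r_{k-1} − q_k·r_k inherits s_{k+1} = s_{k-1} − q_k·s_k, t_{k+1} = t_{k-1} − q_k·t_k, so r_k = a·s_k + b·t_k at every step:
  q = 20: r = 26, s = 1 − 20·0 = 1, t = 0 − 20·1 = -20  (check: 566·1 + 27·(-20) = 26)
  q = 1: r = 1, s = 0 − 1·1 = -1, t = 1 − 1·(-20) = 21  (check: 566·(-1) + 27·21 = 1)
The row with r = 1 (the gcd) gives the Bezout coefficients s = -1, t = 21.
Result: 566 · (-1) + 27 · (21) = 1.

gcd(566, 27) = 1; s = -1, t = 21 (check: 566·(-1) + 27·21 = 1).


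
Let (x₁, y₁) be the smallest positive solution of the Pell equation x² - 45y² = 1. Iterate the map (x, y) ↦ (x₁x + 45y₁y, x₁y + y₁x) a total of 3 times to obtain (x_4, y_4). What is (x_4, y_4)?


Step 1: Find the fundamental solution (x₁, y₁) of x² - 45y² = 1.
  Expand √45 as a continued fraction. a₀ = ⌊√45⌋ = 6; iterate m_{k+1} = d_k·a_k − m_k, d_{k+1} = (45 − m_{k+1}²)/d_k, a_{k+1} = ⌊(a₀ + m_{k+1})/d_{k+1}⌋ (starting m₀ = 0, d₀ = 1), with convergents p_k = a_k·p_{k-1} + p_{k-2}, q_k = a_k·q_{k-1} + q_{k-2} (p₋₁ = 1, q₋₁ = 0):
  k = 0: a₀ = 6; p₀/q₀ = 6/1; p₀² − 45·q₀² = 36 − 45 = -9.
  k = 1: m = 6, d = 9, a = ⌊(6 + 6)/9⌋ = 1; p/q = (1·6 + 1)/(1·1 + 0) = 7/1; p² − 45·q² = 49 − 45 = 4.
  k = 2: m = 3, d = 4, a = ⌊(6 + 3)/4⌋ = 2; p/q = (2·7 + 6)/(2·1 + 1) = 20/3; p² − 45·q² = 400 − 405 = -5.
  k = 3: m = 5, d = 5, a = ⌊(6 + 5)/5⌋ = 2; p/q = (2·20 + 7)/(2·3 + 1) = 47/7; p² − 45·q² = 2209 − 2205 = 4.
  k = 4: m = 5, d = 4, a = ⌊(6 + 5)/4⌋ = 2; p/q = (2·47 + 20)/(2·7 + 3) = 114/17; p² − 45·q² = 12996 − 13005 = -9.
  k = 5: m = 3, d = 9, a = ⌊(6 + 3)/9⌋ = 1; p/q = (1·114 + 47)/(1·17 + 7) = 161/24; p² − 45·q² = 25921 − 25920 = 1.
  The first convergent with p² − 45·q² = 1 gives the fundamental solution (x₁, y₁) = (161, 24).
Step 2: Apply the recurrence (x_{n+1}, y_{n+1}) = (x₁x_n + 45y₁y_n, x₁y_n + y₁x_n) repeatedly.
  From (x_1, y_1) = (161, 24): x_2 = 161·161 + 45·24·24 = 51841; y_2 = 161·24 + 24·161 = 7728.
  From (x_2, y_2) = (51841, 7728): x_3 = 161·51841 + 45·24·7728 = 16692641; y_3 = 161·7728 + 24·51841 = 2488392.
  From (x_3, y_3) = (16692641, 2488392): x_4 = 161·16692641 + 45·24·2488392 = 5374978561; y_4 = 161·2488392 + 24·16692641 = 801254496.
Step 3: Verify x_4² - 45·y_4² = 28890394531209630721 - 28890394531209630720 = 1 (should be 1). ✓

(x_1, y_1) = (161, 24); (x_4, y_4) = (5374978561, 801254496).


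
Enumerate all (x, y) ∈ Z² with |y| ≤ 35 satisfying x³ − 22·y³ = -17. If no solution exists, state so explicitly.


The equation is x³ - 22y³ = -17. For fixed y, x³ = 22·y³ − 17, so a solution requires the RHS to be a perfect cube.
Strategy: iterate y from -35 to 35, compute RHS = 22·y³ − 17, and check whether it is a (positive or negative) perfect cube.
Check small values of y:
  y = 0: RHS = -17 is not a perfect cube.
  y = 1: RHS = 5 is not a perfect cube.
  y = -1: RHS = -39 is not a perfect cube.
  y = 2: RHS = 159 is not a perfect cube.
  y = -2: RHS = -193 is not a perfect cube.
  y = 3: RHS = 577 is not a perfect cube.
  y = -3: RHS = -611 is not a perfect cube.
Continuing the search up to |y| = 35 finds no solutions either.
No (x, y) in the scanned range satisfies the equation.

No integer solutions with |y| ≤ 35.


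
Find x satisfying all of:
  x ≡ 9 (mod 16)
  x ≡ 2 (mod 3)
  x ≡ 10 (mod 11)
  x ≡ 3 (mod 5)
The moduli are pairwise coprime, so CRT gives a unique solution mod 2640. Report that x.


Product of moduli M = 16 · 3 · 11 · 5 = 2640.
Merge one congruence at a time:
  Start: x ≡ 9 (mod 16).
  Combine with x ≡ 2 (mod 3); new modulus lcm = 48.
    Write x = 9 + 16·t and substitute into x ≡ 2 (mod 3): 16·t ≡ 2 − 9 = -7 (mod 3).
    Reduce coefficients mod 3: 1·t ≡ 2 (mod 3).
    So t ≡ 2 (mod 3).
    Then x = 9 + 16·2 = 41, valid modulo lcm(16, 3) = 48: x ≡ 41 (mod 48).
  Combine with x ≡ 10 (mod 11); new modulus lcm = 528.
    Write x = 41 + 48·t and substitute into x ≡ 10 (mod 11): 48·t ≡ 10 − 41 = -31 (mod 11).
    Reduce coefficients mod 11: 4·t ≡ 2 (mod 11).
    The inverse of 4 mod 11 is 3 (since 4·3 = 12 = 1·11 + 1), so t ≡ 3·2 = 6 ≡ 6 (mod 11).
    Then x = 41 + 48·6 = 329, valid modulo lcm(48, 11) = 528: x ≡ 329 (mod 528).
  Combine with x ≡ 3 (mod 5); new modulus lcm = 2640.
    Write x = 329 + 528·t and substitute into x ≡ 3 (mod 5): 528·t ≡ 3 − 329 = -326 (mod 5).
    Reduce coefficients mod 5: 3·t ≡ 4 (mod 5).
    The inverse of 3 mod 5 is 2 (since 3·2 = 6 = 1·5 + 1), so t ≡ 2·4 = 8 ≡ 3 (mod 5).
    Then x = 329 + 528·3 = 1913, valid modulo lcm(528, 5) = 2640: x ≡ 1913 (mod 2640).
Verify against each original: 1913 mod 16 = 9, 1913 mod 3 = 2, 1913 mod 11 = 10, 1913 mod 5 = 3.

x ≡ 1913 (mod 2640).


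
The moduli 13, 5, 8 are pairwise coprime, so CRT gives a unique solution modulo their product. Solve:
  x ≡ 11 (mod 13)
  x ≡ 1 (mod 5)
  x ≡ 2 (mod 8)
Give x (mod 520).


Moduli 13, 5, 8 are pairwise coprime; by CRT there is a unique solution modulo M = 13 · 5 · 8 = 520.
Solve pairwise, accumulating the modulus:
  Start with x ≡ 11 (mod 13).
  Combine with x ≡ 1 (mod 5): since gcd(13, 5) = 1, we get a unique residue mod 65.
    Write x = 11 + 13·t and substitute into x ≡ 1 (mod 5): 13·t ≡ 1 − 11 = -10 (mod 5).
    Reduce coefficients mod 5: 3·t ≡ 0 (mod 5).
    The inverse of 3 mod 5 is 2 (since 3·2 = 6 = 1·5 + 1), so t ≡ 2·0 = 0 ≡ 0 (mod 5).
    Then x = 11 + 13·0 = 11, valid modulo lcm(13, 5) = 65: x ≡ 11 (mod 65).
  Combine with x ≡ 2 (mod 8): since gcd(65, 8) = 1, we get a unique residue mod 520.
    Write x = 11 + 65·t and substitute into x ≡ 2 (mod 8): 65·t ≡ 2 − 11 = -9 (mod 8).
    Reduce coefficients mod 8: 1·t ≡ 7 (mod 8).
    So t ≡ 7 (mod 8).
    Then x = 11 + 65·7 = 466, valid modulo lcm(65, 8) = 520: x ≡ 466 (mod 520).
Verify: 466 mod 13 = 11 ✓, 466 mod 5 = 1 ✓, 466 mod 8 = 2 ✓.

x ≡ 466 (mod 520).


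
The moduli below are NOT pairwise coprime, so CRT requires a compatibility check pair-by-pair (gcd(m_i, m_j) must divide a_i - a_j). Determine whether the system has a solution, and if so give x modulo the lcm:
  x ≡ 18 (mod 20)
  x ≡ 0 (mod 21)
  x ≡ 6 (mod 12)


Moduli 20, 21, 12 are not pairwise coprime, so CRT works modulo lcm(m_i) when all pairwise compatibility conditions hold.
Pairwise compatibility: gcd(m_i, m_j) must divide a_i - a_j for every pair.
Merge one congruence at a time:
  Start: x ≡ 18 (mod 20).
  Combine with x ≡ 0 (mod 21): gcd(20, 21) = 1; 0 - 18 = -18, which IS divisible by 1, so compatible.
    Write x = 18 + 20·t and substitute into x ≡ 0 (mod 21): 20·t ≡ 0 − 18 = -18 (mod 21).
    Reduce coefficients mod 21: 20·t ≡ 3 (mod 21).
    The inverse of 20 mod 21 is 20 (since 20·20 = 400 = 19·21 + 1), so t ≡ 20·3 = 60 ≡ 18 (mod 21).
    Then x = 18 + 20·18 = 378, valid modulo lcm(20, 21) = 420: x ≡ 378 (mod 420).
  Combine with x ≡ 6 (mod 12): gcd(420, 12) = 12; 6 - 378 = -372, which IS divisible by 12, so compatible.
    Write x = 378 + 420·t and substitute into x ≡ 6 (mod 12): 420·t ≡ 6 − 378 = -372 (mod 12).
    Divide the congruence (and modulus) by g = 12: 35·t ≡ -31 (mod 1).
    Modulo 1 every t works; take t = 0.
    Then x = 378 + 420·0 = 378, valid modulo lcm(420, 12) = 420: x ≡ 378 (mod 420).
Verify: 378 mod 20 = 18, 378 mod 21 = 0, 378 mod 12 = 6.

x ≡ 378 (mod 420).


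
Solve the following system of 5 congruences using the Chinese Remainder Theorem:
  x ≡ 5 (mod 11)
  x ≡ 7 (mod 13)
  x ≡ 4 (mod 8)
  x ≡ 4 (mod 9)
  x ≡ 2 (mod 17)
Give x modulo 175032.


Product of moduli M = 11 · 13 · 8 · 9 · 17 = 175032.
Merge one congruence at a time:
  Start: x ≡ 5 (mod 11).
  Combine with x ≡ 7 (mod 13); new modulus lcm = 143.
    Write x = 5 + 11·t and substitute into x ≡ 7 (mod 13): 11·t ≡ 7 − 5 = 2 (mod 13).
    The inverse of 11 mod 13 is 6 (since 11·6 = 66 = 5·13 + 1), so t ≡ 6·2 = 12 ≡ 12 (mod 13).
    Then x = 5 + 11·12 = 137, valid modulo lcm(11, 13) = 143: x ≡ 137 (mod 143).
  Combine with x ≡ 4 (mod 8); new modulus lcm = 1144.
    Write x = 137 + 143·t and substitute into x ≡ 4 (mod 8): 143·t ≡ 4 − 137 = -133 (mod 8).
    Reduce coefficients mod 8: 7·t ≡ 3 (mod 8).
    The inverse of 7 mod 8 is 7 (since 7·7 = 49 = 6·8 + 1), so t ≡ 7·3 = 21 ≡ 5 (mod 8).
    Then x = 137 + 143·5 = 852, valid modulo lcm(143, 8) = 1144: x ≡ 852 (mod 1144).
  Combine with x ≡ 4 (mod 9); new modulus lcm = 10296.
    Write x = 852 + 1144·t and substitute into x ≡ 4 (mod 9): 1144·t ≡ 4 − 852 = -848 (mod 9).
    Reduce coefficients mod 9: 1·t ≡ 7 (mod 9).
    So t ≡ 7 (mod 9).
    Then x = 852 + 1144·7 = 8860, valid modulo lcm(1144, 9) = 10296: x ≡ 8860 (mod 10296).
  Combine with x ≡ 2 (mod 17); new modulus lcm = 175032.
    Write x = 8860 + 10296·t and substitute into x ≡ 2 (mod 17): 10296·t ≡ 2 − 8860 = -8858 (mod 17).
    Reduce coefficients mod 17: 11·t ≡ 16 (mod 17).
    The inverse of 11 mod 17 is 14 (since 11·14 = 154 = 9·17 + 1), so t ≡ 14·16 = 224 ≡ 3 (mod 17).
    Then x = 8860 + 10296·3 = 39748, valid modulo lcm(10296, 17) = 175032: x ≡ 39748 (mod 175032).
Verify against each original: 39748 mod 11 = 5, 39748 mod 13 = 7, 39748 mod 8 = 4, 39748 mod 9 = 4, 39748 mod 17 = 2.

x ≡ 39748 (mod 175032).


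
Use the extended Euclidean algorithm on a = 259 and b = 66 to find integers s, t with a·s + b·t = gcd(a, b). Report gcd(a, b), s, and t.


Euclidean algorithm on (259, 66) — divide until remainder is 0:
  259 = 3 · 66 + 61
  66 = 1 · 61 + 5
  61 = 12 · 5 + 1
  5 = 5 · 1 + 0
gcd(259, 66) = 1.
Track Bezout coefficients alongside the remainders: start with r₀ = 259 = a·1 + b·0 (s = 1, t = 0) and r₁ = 66 = a·0 + b·1 (s = 0, t = 1); each new remainder r_{k+1} = r_{k-1} − q_k·r_k inherits s_{k+1} = s_{k-1} − q_k·s_k, t_{k+1} = t_{k-1} − q_k·t_k, so r_k = a·s_k + b·t_k at every step:
  q = 3: r = 61, s = 1 − 3·0 = 1, t = 0 − 3·1 = -3  (check: 259·1 + 66·(-3) = 61)
  q = 1: r = 5, s = 0 − 1·1 = -1, t = 1 − 1·(-3) = 4  (check: 259·(-1) + 66·4 = 5)
  q = 12: r = 1, s = 1 − 12·(-1) = 13, t = -3 − 12·4 = -51  (check: 259·13 + 66·(-51) = 1)
The row with r = 1 (the gcd) gives the Bezout coefficients s = 13, t = -51.
Result: 259 · (13) + 66 · (-51) = 1.

gcd(259, 66) = 1; s = 13, t = -51 (check: 259·13 + 66·(-51) = 1).


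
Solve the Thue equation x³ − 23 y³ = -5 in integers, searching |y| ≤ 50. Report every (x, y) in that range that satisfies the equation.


The equation is x³ - 23y³ = -5. For fixed y, x³ = 23·y³ − 5, so a solution requires the RHS to be a perfect cube.
Strategy: iterate y from -50 to 50, compute RHS = 23·y³ − 5, and check whether it is a (positive or negative) perfect cube.
Check small values of y:
  y = 0: RHS = -5 is not a perfect cube.
  y = 1: RHS = 18 is not a perfect cube.
  y = -1: RHS = -28 is not a perfect cube.
  y = 2: RHS = 179 is not a perfect cube.
  y = -2: RHS = -189 is not a perfect cube.
  y = 3: RHS = 616 is not a perfect cube.
  y = -3: RHS = -626 is not a perfect cube.
Continuing the search up to |y| = 50 finds no solutions either.
No (x, y) in the scanned range satisfies the equation.

No integer solutions with |y| ≤ 50.


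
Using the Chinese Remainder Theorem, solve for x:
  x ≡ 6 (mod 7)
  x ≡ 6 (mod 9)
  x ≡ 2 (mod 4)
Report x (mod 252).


Moduli 7, 9, 4 are pairwise coprime; by CRT there is a unique solution modulo M = 7 · 9 · 4 = 252.
Solve pairwise, accumulating the modulus:
  Start with x ≡ 6 (mod 7).
  Combine with x ≡ 6 (mod 9): since gcd(7, 9) = 1, we get a unique residue mod 63.
    Write x = 6 + 7·t and substitute into x ≡ 6 (mod 9): 7·t ≡ 6 − 6 = 0 (mod 9).
    The inverse of 7 mod 9 is 4 (since 7·4 = 28 = 3·9 + 1), so t ≡ 4·0 = 0 ≡ 0 (mod 9).
    Then x = 6 + 7·0 = 6, valid modulo lcm(7, 9) = 63: x ≡ 6 (mod 63).
  Combine with x ≡ 2 (mod 4): since gcd(63, 4) = 1, we get a unique residue mod 252.
    Write x = 6 + 63·t and substitute into x ≡ 2 (mod 4): 63·t ≡ 2 − 6 = -4 (mod 4).
    Reduce coefficients mod 4: 3·t ≡ 0 (mod 4).
    The inverse of 3 mod 4 is 3 (since 3·3 = 9 = 2·4 + 1), so t ≡ 3·0 = 0 ≡ 0 (mod 4).
    Then x = 6 + 63·0 = 6, valid modulo lcm(63, 4) = 252: x ≡ 6 (mod 252).
Verify: 6 mod 7 = 6 ✓, 6 mod 9 = 6 ✓, 6 mod 4 = 2 ✓.

x ≡ 6 (mod 252).


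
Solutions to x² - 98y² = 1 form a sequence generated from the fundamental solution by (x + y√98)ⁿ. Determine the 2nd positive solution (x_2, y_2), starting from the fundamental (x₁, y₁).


Step 1: Find the fundamental solution (x₁, y₁) of x² - 98y² = 1.
  Expand √98 as a continued fraction. a₀ = ⌊√98⌋ = 9; iterate m_{k+1} = d_k·a_k − m_k, d_{k+1} = (98 − m_{k+1}²)/d_k, a_{k+1} = ⌊(a₀ + m_{k+1})/d_{k+1}⌋ (starting m₀ = 0, d₀ = 1), with convergents p_k = a_k·p_{k-1} + p_{k-2}, q_k = a_k·q_{k-1} + q_{k-2} (p₋₁ = 1, q₋₁ = 0):
  k = 0: a₀ = 9; p₀/q₀ = 9/1; p₀² − 98·q₀² = 81 − 98 = -17.
  k = 1: m = 9, d = 17, a = ⌊(9 + 9)/17⌋ = 1; p/q = (1·9 + 1)/(1·1 + 0) = 10/1; p² − 98·q² = 100 − 98 = 2.
  k = 2: m = 8, d = 2, a = ⌊(9 + 8)/2⌋ = 8; p/q = (8·10 + 9)/(8·1 + 1) = 89/9; p² − 98·q² = 7921 − 7938 = -17.
  k = 3: m = 8, d = 17, a = ⌊(9 + 8)/17⌋ = 1; p/q = (1·89 + 10)/(1·9 + 1) = 99/10; p² − 98·q² = 9801 − 9800 = 1.
  The first convergent with p² − 98·q² = 1 gives the fundamental solution (x₁, y₁) = (99, 10).
Step 2: Apply the recurrence (x_{n+1}, y_{n+1}) = (x₁x_n + 98y₁y_n, x₁y_n + y₁x_n) repeatedly.
  From (x_1, y_1) = (99, 10): x_2 = 99·99 + 98·10·10 = 19601; y_2 = 99·10 + 10·99 = 1980.
Step 3: Verify x_2² - 98·y_2² = 384199201 - 384199200 = 1 (should be 1). ✓

(x_1, y_1) = (99, 10); (x_2, y_2) = (19601, 1980).


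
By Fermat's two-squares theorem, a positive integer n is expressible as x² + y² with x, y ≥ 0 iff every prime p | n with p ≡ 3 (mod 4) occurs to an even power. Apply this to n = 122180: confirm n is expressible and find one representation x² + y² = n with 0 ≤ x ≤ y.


Step 1: Factor n = 122180 = 2^2 · 5 · 41 · 149.
Step 2: Check the mod-4 condition on each prime factor: 2 = 2 (special); 5 ≡ 1 (mod 4), exponent 1; 41 ≡ 1 (mod 4), exponent 1; 149 ≡ 1 (mod 4), exponent 1.
All primes ≡ 3 (mod 4) appear to even exponent (or don't appear), so by the two-squares theorem n IS expressible as a sum of two squares.
Step 3: Build a representation. Group n = k² · m with k = 2 and m = 5 · 41 · 149 = 30545 (a product of primes ≡ 1 (mod 4)); a representation of m scales to one of n via (k·x)² + (k·y)² = k²(x² + y²). Each prime p ≡ 1 (mod 4) is itself a sum of two squares; find a² by testing p − a² for a perfect square:
  5: 5 − 1² = 4 = 2² ⇒ 5 = 1² + 2².
  41: 41 − 1² = 40, 41 − 2² = 37, 41 − 3² = 32, 41 − 4² = 25 = 5² ⇒ 41 = 4² + 5².
  149: 149 − 1² = 148, 149 − 2² = 145, 149 − 3² = 140, 149 − 4² = 133, 149 − 5² = 124, 149 − 6² = 113, 149 − 7² = 100 = 10² ⇒ 149 = 7² + 10².
  Combine using the Brahmagupta–Fibonacci identity (a² + b²)(c² + d²) = (ac − bd)² + (ad + bc)² = (ac + bd)² + (ad − bc)²:
  5 · 41 = 205: from (1² + 2²)(4² + 5²), take (1·4 − 2·5, 1·5 + 2·4) = (4 − 10, 5 + 8) = (-6, 13); dropping signs (only squares matter) gives (6, 13); check 6² + 13² = 36 + 169 = 205 ✓.
  205 · 149 = 30545: from (6² + 13²)(7² + 10²), take (6·7 − 13·10, 6·10 + 13·7) = (42 − 130, 60 + 91) = (-88, 151); dropping signs (only squares matter) gives (88, 151); check 88² + 151² = 7744 + 22801 = 30545 ✓.
  Scale by k = 2: (2·88, 2·151) = (176, 302).
Step 4: Order so x ≤ y and verify: 176² + 302² = 30976 + 91204 = 122180 = n. ✓

n = 122180 = 176² + 302² (one valid representation with x ≤ y).


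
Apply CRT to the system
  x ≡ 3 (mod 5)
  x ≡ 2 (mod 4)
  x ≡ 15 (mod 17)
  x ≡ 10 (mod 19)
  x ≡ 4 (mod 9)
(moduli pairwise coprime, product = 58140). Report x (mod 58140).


Product of moduli M = 5 · 4 · 17 · 19 · 9 = 58140.
Merge one congruence at a time:
  Start: x ≡ 3 (mod 5).
  Combine with x ≡ 2 (mod 4); new modulus lcm = 20.
    Write x = 3 + 5·t and substitute into x ≡ 2 (mod 4): 5·t ≡ 2 − 3 = -1 (mod 4).
    Reduce coefficients mod 4: 1·t ≡ 3 (mod 4).
    So t ≡ 3 (mod 4).
    Then x = 3 + 5·3 = 18, valid modulo lcm(5, 4) = 20: x ≡ 18 (mod 20).
  Combine with x ≡ 15 (mod 17); new modulus lcm = 340.
    Write x = 18 + 20·t and substitute into x ≡ 15 (mod 17): 20·t ≡ 15 − 18 = -3 (mod 17).
    Reduce coefficients mod 17: 3·t ≡ 14 (mod 17).
    The inverse of 3 mod 17 is 6 (since 3·6 = 18 = 1·17 + 1), so t ≡ 6·14 = 84 ≡ 16 (mod 17).
    Then x = 18 + 20·16 = 338, valid modulo lcm(20, 17) = 340: x ≡ 338 (mod 340).
  Combine with x ≡ 10 (mod 19); new modulus lcm = 6460.
    Write x = 338 + 340·t and substitute into x ≡ 10 (mod 19): 340·t ≡ 10 − 338 = -328 (mod 19).
    Reduce coefficients mod 19: 17·t ≡ 14 (mod 19).
    The inverse of 17 mod 19 is 9 (since 17·9 = 153 = 8·19 + 1), so t ≡ 9·14 = 126 ≡ 12 (mod 19).
    Then x = 338 + 340·12 = 4418, valid modulo lcm(340, 19) = 6460: x ≡ 4418 (mod 6460).
  Combine with x ≡ 4 (mod 9); new modulus lcm = 58140.
    Write x = 4418 + 6460·t and substitute into x ≡ 4 (mod 9): 6460·t ≡ 4 − 4418 = -4414 (mod 9).
    Reduce coefficients mod 9: 7·t ≡ 5 (mod 9).
    The inverse of 7 mod 9 is 4 (since 7·4 = 28 = 3·9 + 1), so t ≡ 4·5 = 20 ≡ 2 (mod 9).
    Then x = 4418 + 6460·2 = 17338, valid modulo lcm(6460, 9) = 58140: x ≡ 17338 (mod 58140).
Verify against each original: 17338 mod 5 = 3, 17338 mod 4 = 2, 17338 mod 17 = 15, 17338 mod 19 = 10, 17338 mod 9 = 4.

x ≡ 17338 (mod 58140).


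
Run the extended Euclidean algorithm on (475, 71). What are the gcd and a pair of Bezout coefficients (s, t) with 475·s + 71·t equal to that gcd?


Euclidean algorithm on (475, 71) — divide until remainder is 0:
  475 = 6 · 71 + 49
  71 = 1 · 49 + 22
  49 = 2 · 22 + 5
  22 = 4 · 5 + 2
  5 = 2 · 2 + 1
  2 = 2 · 1 + 0
gcd(475, 71) = 1.
Track Bezout coefficients alongside the remainders: start with r₀ = 475 = a·1 + b·0 (s = 1, t = 0) and r₁ = 71 = a·0 + b·1 (s = 0, t = 1); each new remainder r_{k+1} = r_{k-1} − q_k·r_k inherits s_{k+1} = s_{k-1} − q_k·s_k, t_{k+1} = t_{k-1} − q_k·t_k, so r_k = a·s_k + b·t_k at every step:
  q = 6: r = 49, s = 1 − 6·0 = 1, t = 0 − 6·1 = -6  (check: 475·1 + 71·(-6) = 49)
  q = 1: r = 22, s = 0 − 1·1 = -1, t = 1 − 1·(-6) = 7  (check: 475·(-1) + 71·7 = 22)
  q = 2: r = 5, s = 1 − 2·(-1) = 3, t = -6 − 2·7 = -20  (check: 475·3 + 71·(-20) = 5)
  q = 4: r = 2, s = -1 − 4·3 = -13, t = 7 − 4·(-20) = 87  (check: 475·(-13) + 71·87 = 2)
  q = 2: r = 1, s = 3 − 2·(-13) = 29, t = -20 − 2·87 = -194  (check: 475·29 + 71·(-194) = 1)
The row with r = 1 (the gcd) gives the Bezout coefficients s = 29, t = -194.
Result: 475 · (29) + 71 · (-194) = 1.

gcd(475, 71) = 1; s = 29, t = -194 (check: 475·29 + 71·(-194) = 1).


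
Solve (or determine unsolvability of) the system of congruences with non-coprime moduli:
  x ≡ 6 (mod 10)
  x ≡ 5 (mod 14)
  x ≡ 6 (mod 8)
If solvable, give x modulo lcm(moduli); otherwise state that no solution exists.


Moduli 10, 14, 8 are not pairwise coprime, so CRT works modulo lcm(m_i) when all pairwise compatibility conditions hold.
Pairwise compatibility: gcd(m_i, m_j) must divide a_i - a_j for every pair.
Merge one congruence at a time:
  Start: x ≡ 6 (mod 10).
  Combine with x ≡ 5 (mod 14): gcd(10, 14) = 2, and 5 - 6 = -1 is NOT divisible by 2.
    ⇒ system is inconsistent (no integer solution).

No solution (the system is inconsistent).


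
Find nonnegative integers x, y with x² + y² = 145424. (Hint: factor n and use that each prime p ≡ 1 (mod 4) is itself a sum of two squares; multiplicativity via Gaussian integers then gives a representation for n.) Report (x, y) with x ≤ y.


Step 1: Factor n = 145424 = 2^4 · 61 · 149.
Step 2: Check the mod-4 condition on each prime factor: 2 = 2 (special); 61 ≡ 1 (mod 4), exponent 1; 149 ≡ 1 (mod 4), exponent 1.
All primes ≡ 3 (mod 4) appear to even exponent (or don't appear), so by the two-squares theorem n IS expressible as a sum of two squares.
Step 3: Build a representation. Group n = k² · m with k = 4 and m = 61 · 149 = 9089 (a product of primes ≡ 1 (mod 4)); a representation of m scales to one of n via (k·x)² + (k·y)² = k²(x² + y²). Each prime p ≡ 1 (mod 4) is itself a sum of two squares; find a² by testing p − a² for a perfect square:
  61: 61 − 1² = 60, 61 − 2² = 57, 61 − 3² = 52, 61 − 4² = 45, 61 − 5² = 36 = 6² ⇒ 61 = 5² + 6².
  149: 149 − 1² = 148, 149 − 2² = 145, 149 − 3² = 140, 149 − 4² = 133, 149 − 5² = 124, 149 − 6² = 113, 149 − 7² = 100 = 10² ⇒ 149 = 7² + 10².
  Combine using the Brahmagupta–Fibonacci identity (a² + b²)(c² + d²) = (ac − bd)² + (ad + bc)² = (ac + bd)² + (ad − bc)²:
  61 · 149 = 9089: from (5² + 6²)(7² + 10²), take (5·7 − 6·10, 5·10 + 6·7) = (35 − 60, 50 + 42) = (-25, 92); dropping signs (only squares matter) gives (25, 92); check 25² + 92² = 625 + 8464 = 9089 ✓.
  Scale by k = 4: (4·25, 4·92) = (100, 368).
Step 4: Order so x ≤ y and verify: 100² + 368² = 10000 + 135424 = 145424 = n. ✓

n = 145424 = 100² + 368² (one valid representation with x ≤ y).


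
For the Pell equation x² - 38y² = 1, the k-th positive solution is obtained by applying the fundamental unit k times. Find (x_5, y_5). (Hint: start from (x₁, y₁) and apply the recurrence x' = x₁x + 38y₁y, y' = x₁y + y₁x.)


Step 1: Find the fundamental solution (x₁, y₁) of x² - 38y² = 1.
  Expand √38 as a continued fraction. a₀ = ⌊√38⌋ = 6; iterate m_{k+1} = d_k·a_k − m_k, d_{k+1} = (38 − m_{k+1}²)/d_k, a_{k+1} = ⌊(a₀ + m_{k+1})/d_{k+1}⌋ (starting m₀ = 0, d₀ = 1), with convergents p_k = a_k·p_{k-1} + p_{k-2}, q_k = a_k·q_{k-1} + q_{k-2} (p₋₁ = 1, q₋₁ = 0):
  k = 0: a₀ = 6; p₀/q₀ = 6/1; p₀² − 38·q₀² = 36 − 38 = -2.
  k = 1: m = 6, d = 2, a = ⌊(6 + 6)/2⌋ = 6; p/q = (6·6 + 1)/(6·1 + 0) = 37/6; p² − 38·q² = 1369 − 1368 = 1.
  The first convergent with p² − 38·q² = 1 gives the fundamental solution (x₁, y₁) = (37, 6).
Step 2: Apply the recurrence (x_{n+1}, y_{n+1}) = (x₁x_n + 38y₁y_n, x₁y_n + y₁x_n) repeatedly.
  From (x_1, y_1) = (37, 6): x_2 = 37·37 + 38·6·6 = 2737; y_2 = 37·6 + 6·37 = 444.
  From (x_2, y_2) = (2737, 444): x_3 = 37·2737 + 38·6·444 = 202501; y_3 = 37·444 + 6·2737 = 32850.
  From (x_3, y_3) = (202501, 32850): x_4 = 37·202501 + 38·6·32850 = 14982337; y_4 = 37·32850 + 6·202501 = 2430456.
  From (x_4, y_4) = (14982337, 2430456): x_5 = 37·14982337 + 38·6·2430456 = 1108490437; y_5 = 37·2430456 + 6·14982337 = 179820894.
Step 3: Verify x_5² - 38·y_5² = 1228751048920450969 - 1228751048920450968 = 1 (should be 1). ✓

(x_1, y_1) = (37, 6); (x_5, y_5) = (1108490437, 179820894).


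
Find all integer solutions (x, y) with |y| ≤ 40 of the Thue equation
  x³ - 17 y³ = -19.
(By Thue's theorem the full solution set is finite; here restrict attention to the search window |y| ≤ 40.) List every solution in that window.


The equation is x³ - 17y³ = -19. For fixed y, x³ = 17·y³ − 19, so a solution requires the RHS to be a perfect cube.
Strategy: iterate y from -40 to 40, compute RHS = 17·y³ − 19, and check whether it is a (positive or negative) perfect cube.
Check small values of y:
  y = 0: RHS = -19 is not a perfect cube.
  y = 1: RHS = -2 is not a perfect cube.
  y = -1: RHS = -36 is not a perfect cube.
  y = 2: RHS = 117 is not a perfect cube.
  y = -2: RHS = -155 is not a perfect cube.
  y = 3: RHS = 440 is not a perfect cube.
  y = -3: RHS = -478 is not a perfect cube.
Continuing the search up to |y| = 40 finds no solutions either.
No (x, y) in the scanned range satisfies the equation.

No integer solutions with |y| ≤ 40.


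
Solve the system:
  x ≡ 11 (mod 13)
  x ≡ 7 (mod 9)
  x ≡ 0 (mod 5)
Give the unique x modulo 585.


Moduli 13, 9, 5 are pairwise coprime; by CRT there is a unique solution modulo M = 13 · 9 · 5 = 585.
Solve pairwise, accumulating the modulus:
  Start with x ≡ 11 (mod 13).
  Combine with x ≡ 7 (mod 9): since gcd(13, 9) = 1, we get a unique residue mod 117.
    Write x = 11 + 13·t and substitute into x ≡ 7 (mod 9): 13·t ≡ 7 − 11 = -4 (mod 9).
    Reduce coefficients mod 9: 4·t ≡ 5 (mod 9).
    The inverse of 4 mod 9 is 7 (since 4·7 = 28 = 3·9 + 1), so t ≡ 7·5 = 35 ≡ 8 (mod 9).
    Then x = 11 + 13·8 = 115, valid modulo lcm(13, 9) = 117: x ≡ 115 (mod 117).
  Combine with x ≡ 0 (mod 5): since gcd(117, 5) = 1, we get a unique residue mod 585.
    Write x = 115 + 117·t and substitute into x ≡ 0 (mod 5): 117·t ≡ 0 − 115 = -115 (mod 5).
    Reduce coefficients mod 5: 2·t ≡ 0 (mod 5).
    The inverse of 2 mod 5 is 3 (since 2·3 = 6 = 1·5 + 1), so t ≡ 3·0 = 0 ≡ 0 (mod 5).
    Then x = 115 + 117·0 = 115, valid modulo lcm(117, 5) = 585: x ≡ 115 (mod 585).
Verify: 115 mod 13 = 11 ✓, 115 mod 9 = 7 ✓, 115 mod 5 = 0 ✓.

x ≡ 115 (mod 585).


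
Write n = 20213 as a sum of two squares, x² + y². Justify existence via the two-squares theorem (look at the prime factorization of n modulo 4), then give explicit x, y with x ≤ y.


Step 1: Factor n = 20213 = 17 · 29 · 41.
Step 2: Check the mod-4 condition on each prime factor: 17 ≡ 1 (mod 4), exponent 1; 29 ≡ 1 (mod 4), exponent 1; 41 ≡ 1 (mod 4), exponent 1.
All primes ≡ 3 (mod 4) appear to even exponent (or don't appear), so by the two-squares theorem n IS expressible as a sum of two squares.
Step 3: Build a representation. Here n = 17 · 29 · 41 is a product of primes ≡ 1 (mod 4). Each prime p ≡ 1 (mod 4) is itself a sum of two squares; find a² by testing p − a² for a perfect square:
  17: 17 − 1² = 16 = 4² ⇒ 17 = 1² + 4².
  29: 29 − 1² = 28, 29 − 2² = 25 = 5² ⇒ 29 = 2² + 5².
  41: 41 − 1² = 40, 41 − 2² = 37, 41 − 3² = 32, 41 − 4² = 25 = 5² ⇒ 41 = 4² + 5².
  Combine using the Brahmagupta–Fibonacci identity (a² + b²)(c² + d²) = (ac − bd)² + (ad + bc)² = (ac + bd)² + (ad − bc)²:
  17 · 29 = 493: from (1² + 4²)(2² + 5²), take (1·2 − 4·5, 1·5 + 4·2) = (2 − 20, 5 + 8) = (-18, 13); dropping signs (only squares matter) gives (18, 13); check 18² + 13² = 324 + 169 = 493 ✓.
  493 · 41 = 20213: from (18² + 13²)(4² + 5²), take (18·4 − 13·5, 18·5 + 13·4) = (72 − 65, 90 + 52) = (7, 142); check 7² + 142² = 49 + 20164 = 20213 ✓.
Step 4: Order so x ≤ y and verify: 7² + 142² = 49 + 20164 = 20213 = n. ✓

n = 20213 = 7² + 142² (one valid representation with x ≤ y).


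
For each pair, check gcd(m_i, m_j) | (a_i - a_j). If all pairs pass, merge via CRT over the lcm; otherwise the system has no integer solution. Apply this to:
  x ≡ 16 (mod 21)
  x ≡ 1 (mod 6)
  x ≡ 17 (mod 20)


Moduli 21, 6, 20 are not pairwise coprime, so CRT works modulo lcm(m_i) when all pairwise compatibility conditions hold.
Pairwise compatibility: gcd(m_i, m_j) must divide a_i - a_j for every pair.
Merge one congruence at a time:
  Start: x ≡ 16 (mod 21).
  Combine with x ≡ 1 (mod 6): gcd(21, 6) = 3; 1 - 16 = -15, which IS divisible by 3, so compatible.
    Write x = 16 + 21·t and substitute into x ≡ 1 (mod 6): 21·t ≡ 1 − 16 = -15 (mod 6).
    Divide the congruence (and modulus) by g = 3: 7·t ≡ -5 (mod 2).
    Reduce coefficients mod 2: 1·t ≡ 1 (mod 2).
    So t ≡ 1 (mod 2).
    Then x = 16 + 21·1 = 37, valid modulo lcm(21, 6) = 42: x ≡ 37 (mod 42).
  Combine with x ≡ 17 (mod 20): gcd(42, 20) = 2; 17 - 37 = -20, which IS divisible by 2, so compatible.
    Write x = 37 + 42·t and substitute into x ≡ 17 (mod 20): 42·t ≡ 17 − 37 = -20 (mod 20).
    Divide the congruence (and modulus) by g = 2: 21·t ≡ -10 (mod 10).
    Reduce coefficients mod 10: 1·t ≡ 0 (mod 10).
    So t ≡ 0 (mod 10).
    Then x = 37 + 42·0 = 37, valid modulo lcm(42, 20) = 420: x ≡ 37 (mod 420).
Verify: 37 mod 21 = 16, 37 mod 6 = 1, 37 mod 20 = 17.

x ≡ 37 (mod 420).


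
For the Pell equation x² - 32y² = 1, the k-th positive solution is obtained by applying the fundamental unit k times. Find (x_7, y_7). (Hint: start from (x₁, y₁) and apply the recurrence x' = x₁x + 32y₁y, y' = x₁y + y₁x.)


Step 1: Find the fundamental solution (x₁, y₁) of x² - 32y² = 1.
  Expand √32 as a continued fraction. a₀ = ⌊√32⌋ = 5; iterate m_{k+1} = d_k·a_k − m_k, d_{k+1} = (32 − m_{k+1}²)/d_k, a_{k+1} = ⌊(a₀ + m_{k+1})/d_{k+1}⌋ (starting m₀ = 0, d₀ = 1), with convergents p_k = a_k·p_{k-1} + p_{k-2}, q_k = a_k·q_{k-1} + q_{k-2} (p₋₁ = 1, q₋₁ = 0):
  k = 0: a₀ = 5; p₀/q₀ = 5/1; p₀² − 32·q₀² = 25 − 32 = -7.
  k = 1: m = 5, d = 7, a = ⌊(5 + 5)/7⌋ = 1; p/q = (1·5 + 1)/(1·1 + 0) = 6/1; p² − 32·q² = 36 − 32 = 4.
  k = 2: m = 2, d = 4, a = ⌊(5 + 2)/4⌋ = 1; p/q = (1·6 + 5)/(1·1 + 1) = 11/2; p² − 32·q² = 121 − 128 = -7.
  k = 3: m = 2, d = 7, a = ⌊(5 + 2)/7⌋ = 1; p/q = (1·11 + 6)/(1·2 + 1) = 17/3; p² − 32·q² = 289 − 288 = 1.
  The first convergent with p² − 32·q² = 1 gives the fundamental solution (x₁, y₁) = (17, 3).
Step 2: Apply the recurrence (x_{n+1}, y_{n+1}) = (x₁x_n + 32y₁y_n, x₁y_n + y₁x_n) repeatedly.
  From (x_1, y_1) = (17, 3): x_2 = 17·17 + 32·3·3 = 577; y_2 = 17·3 + 3·17 = 102.
  From (x_2, y_2) = (577, 102): x_3 = 17·577 + 32·3·102 = 19601; y_3 = 17·102 + 3·577 = 3465.
  From (x_3, y_3) = (19601, 3465): x_4 = 17·19601 + 32·3·3465 = 665857; y_4 = 17·3465 + 3·19601 = 117708.
  From (x_4, y_4) = (665857, 117708): x_5 = 17·665857 + 32·3·117708 = 22619537; y_5 = 17·117708 + 3·665857 = 3998607.
  From (x_5, y_5) = (22619537, 3998607): x_6 = 17·22619537 + 32·3·3998607 = 768398401; y_6 = 17·3998607 + 3·22619537 = 135834930.
  From (x_6, y_6) = (768398401, 135834930): x_7 = 17·768398401 + 32·3·135834930 = 26102926097; y_7 = 17·135834930 + 3·768398401 = 4614389013.
Step 3: Verify x_7² - 32·y_7² = 681362750825443653409 - 681362750825443653408 = 1 (should be 1). ✓

(x_1, y_1) = (17, 3); (x_7, y_7) = (26102926097, 4614389013).


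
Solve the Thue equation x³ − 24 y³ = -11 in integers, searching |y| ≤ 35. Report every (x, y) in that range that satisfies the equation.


The equation is x³ - 24y³ = -11. For fixed y, x³ = 24·y³ − 11, so a solution requires the RHS to be a perfect cube.
Strategy: iterate y from -35 to 35, compute RHS = 24·y³ − 11, and check whether it is a (positive or negative) perfect cube.
Check small values of y:
  y = 0: RHS = -11 is not a perfect cube.
  y = 1: RHS = 13 is not a perfect cube.
  y = -1: RHS = -35 is not a perfect cube.
  y = 2: RHS = 181 is not a perfect cube.
  y = -2: RHS = -203 is not a perfect cube.
  y = 3: RHS = 637 is not a perfect cube.
  y = -3: RHS = -659 is not a perfect cube.
Continuing the search up to |y| = 35 finds no solutions either.
No (x, y) in the scanned range satisfies the equation.

No integer solutions with |y| ≤ 35.


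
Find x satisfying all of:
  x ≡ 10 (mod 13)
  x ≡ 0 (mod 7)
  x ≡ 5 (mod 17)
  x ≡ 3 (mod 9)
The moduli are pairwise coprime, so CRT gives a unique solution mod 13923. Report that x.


Product of moduli M = 13 · 7 · 17 · 9 = 13923.
Merge one congruence at a time:
  Start: x ≡ 10 (mod 13).
  Combine with x ≡ 0 (mod 7); new modulus lcm = 91.
    Write x = 10 + 13·t and substitute into x ≡ 0 (mod 7): 13·t ≡ 0 − 10 = -10 (mod 7).
    Reduce coefficients mod 7: 6·t ≡ 4 (mod 7).
    The inverse of 6 mod 7 is 6 (since 6·6 = 36 = 5·7 + 1), so t ≡ 6·4 = 24 ≡ 3 (mod 7).
    Then x = 10 + 13·3 = 49, valid modulo lcm(13, 7) = 91: x ≡ 49 (mod 91).
  Combine with x ≡ 5 (mod 17); new modulus lcm = 1547.
    Write x = 49 + 91·t and substitute into x ≡ 5 (mod 17): 91·t ≡ 5 − 49 = -44 (mod 17).
    Reduce coefficients mod 17: 6·t ≡ 7 (mod 17).
    The inverse of 6 mod 17 is 3 (since 6·3 = 18 = 1·17 + 1), so t ≡ 3·7 = 21 ≡ 4 (mod 17).
    Then x = 49 + 91·4 = 413, valid modulo lcm(91, 17) = 1547: x ≡ 413 (mod 1547).
  Combine with x ≡ 3 (mod 9); new modulus lcm = 13923.
    Write x = 413 + 1547·t and substitute into x ≡ 3 (mod 9): 1547·t ≡ 3 − 413 = -410 (mod 9).
    Reduce coefficients mod 9: 8·t ≡ 4 (mod 9).
    The inverse of 8 mod 9 is 8 (since 8·8 = 64 = 7·9 + 1), so t ≡ 8·4 = 32 ≡ 5 (mod 9).
    Then x = 413 + 1547·5 = 8148, valid modulo lcm(1547, 9) = 13923: x ≡ 8148 (mod 13923).
Verify against each original: 8148 mod 13 = 10, 8148 mod 7 = 0, 8148 mod 17 = 5, 8148 mod 9 = 3.

x ≡ 8148 (mod 13923).


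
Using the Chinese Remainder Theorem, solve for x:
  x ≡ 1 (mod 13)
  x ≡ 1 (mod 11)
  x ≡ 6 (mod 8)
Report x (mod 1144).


Moduli 13, 11, 8 are pairwise coprime; by CRT there is a unique solution modulo M = 13 · 11 · 8 = 1144.
Solve pairwise, accumulating the modulus:
  Start with x ≡ 1 (mod 13).
  Combine with x ≡ 1 (mod 11): since gcd(13, 11) = 1, we get a unique residue mod 143.
    Write x = 1 + 13·t and substitute into x ≡ 1 (mod 11): 13·t ≡ 1 − 1 = 0 (mod 11).
    Reduce coefficients mod 11: 2·t ≡ 0 (mod 11).
    The inverse of 2 mod 11 is 6 (since 2·6 = 12 = 1·11 + 1), so t ≡ 6·0 = 0 ≡ 0 (mod 11).
    Then x = 1 + 13·0 = 1, valid modulo lcm(13, 11) = 143: x ≡ 1 (mod 143).
  Combine with x ≡ 6 (mod 8): since gcd(143, 8) = 1, we get a unique residue mod 1144.
    Write x = 1 + 143·t and substitute into x ≡ 6 (mod 8): 143·t ≡ 6 − 1 = 5 (mod 8).
    Reduce coefficients mod 8: 7·t ≡ 5 (mod 8).
    The inverse of 7 mod 8 is 7 (since 7·7 = 49 = 6·8 + 1), so t ≡ 7·5 = 35 ≡ 3 (mod 8).
    Then x = 1 + 143·3 = 430, valid modulo lcm(143, 8) = 1144: x ≡ 430 (mod 1144).
Verify: 430 mod 13 = 1 ✓, 430 mod 11 = 1 ✓, 430 mod 8 = 6 ✓.

x ≡ 430 (mod 1144).


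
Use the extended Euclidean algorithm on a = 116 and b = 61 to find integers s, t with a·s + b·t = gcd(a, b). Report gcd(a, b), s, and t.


Euclidean algorithm on (116, 61) — divide until remainder is 0:
  116 = 1 · 61 + 55
  61 = 1 · 55 + 6
  55 = 9 · 6 + 1
  6 = 6 · 1 + 0
gcd(116, 61) = 1.
Track Bezout coefficients alongside the remainders: start with r₀ = 116 = a·1 + b·0 (s = 1, t = 0) and r₁ = 61 = a·0 + b·1 (s = 0, t = 1); each new remainder r_{k+1} = r_{k-1} − q_k·r_k inherits s_{k+1} = s_{k-1} − q_k·s_k, t_{k+1} = t_{k-1} − q_k·t_k, so r_k = a·s_k + b·t_k at every step:
  q = 1: r = 55, s = 1 − 1·0 = 1, t = 0 − 1·1 = -1  (check: 116·1 + 61·(-1) = 55)
  q = 1: r = 6, s = 0 − 1·1 = -1, t = 1 − 1·(-1) = 2  (check: 116·(-1) + 61·2 = 6)
  q = 9: r = 1, s = 1 − 9·(-1) = 10, t = -1 − 9·2 = -19  (check: 116·10 + 61·(-19) = 1)
The row with r = 1 (the gcd) gives the Bezout coefficients s = 10, t = -19.
Result: 116 · (10) + 61 · (-19) = 1.

gcd(116, 61) = 1; s = 10, t = -19 (check: 116·10 + 61·(-19) = 1).


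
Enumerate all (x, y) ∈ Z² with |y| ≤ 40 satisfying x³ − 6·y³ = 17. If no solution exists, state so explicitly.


The equation is x³ - 6y³ = 17. For fixed y, x³ = 6·y³ + 17, so a solution requires the RHS to be a perfect cube.
Strategy: iterate y from -40 to 40, compute RHS = 6·y³ + 17, and check whether it is a (positive or negative) perfect cube.
Check small values of y:
  y = 0: RHS = 17 is not a perfect cube.
  y = 1: RHS = 23 is not a perfect cube.
  y = -1: RHS = 11 is not a perfect cube.
  y = 2: RHS = 65 is not a perfect cube.
  y = -2: RHS = -31 is not a perfect cube.
  y = 3: RHS = 179 is not a perfect cube.
  y = -3: RHS = -145 is not a perfect cube.
Continuing the search up to |y| = 40 finds no solutions either.
No (x, y) in the scanned range satisfies the equation.

No integer solutions with |y| ≤ 40.


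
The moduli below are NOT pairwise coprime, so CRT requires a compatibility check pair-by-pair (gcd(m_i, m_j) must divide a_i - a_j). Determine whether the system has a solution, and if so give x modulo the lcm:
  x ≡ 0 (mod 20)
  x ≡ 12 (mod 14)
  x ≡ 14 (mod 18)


Moduli 20, 14, 18 are not pairwise coprime, so CRT works modulo lcm(m_i) when all pairwise compatibility conditions hold.
Pairwise compatibility: gcd(m_i, m_j) must divide a_i - a_j for every pair.
Merge one congruence at a time:
  Start: x ≡ 0 (mod 20).
  Combine with x ≡ 12 (mod 14): gcd(20, 14) = 2; 12 - 0 = 12, which IS divisible by 2, so compatible.
    Write x = 0 + 20·t and substitute into x ≡ 12 (mod 14): 20·t ≡ 12 − 0 = 12 (mod 14).
    Divide the congruence (and modulus) by g = 2: 10·t ≡ 6 (mod 7).
    Reduce coefficients mod 7: 3·t ≡ 6 (mod 7).
    The inverse of 3 mod 7 is 5 (since 3·5 = 15 = 2·7 + 1), so t ≡ 5·6 = 30 ≡ 2 (mod 7).
    Then x = 0 + 20·2 = 40, valid modulo lcm(20, 14) = 140: x ≡ 40 (mod 140).
  Combine with x ≡ 14 (mod 18): gcd(140, 18) = 2; 14 - 40 = -26, which IS divisible by 2, so compatible.
    Write x = 40 + 140·t and substitute into x ≡ 14 (mod 18): 140·t ≡ 14 − 40 = -26 (mod 18).
    Divide the congruence (and modulus) by g = 2: 70·t ≡ -13 (mod 9).
    Reduce coefficients mod 9: 7·t ≡ 5 (mod 9).
    The inverse of 7 mod 9 is 4 (since 7·4 = 28 = 3·9 + 1), so t ≡ 4·5 = 20 ≡ 2 (mod 9).
    Then x = 40 + 140·2 = 320, valid modulo lcm(140, 18) = 1260: x ≡ 320 (mod 1260).
Verify: 320 mod 20 = 0, 320 mod 14 = 12, 320 mod 18 = 14.

x ≡ 320 (mod 1260).
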